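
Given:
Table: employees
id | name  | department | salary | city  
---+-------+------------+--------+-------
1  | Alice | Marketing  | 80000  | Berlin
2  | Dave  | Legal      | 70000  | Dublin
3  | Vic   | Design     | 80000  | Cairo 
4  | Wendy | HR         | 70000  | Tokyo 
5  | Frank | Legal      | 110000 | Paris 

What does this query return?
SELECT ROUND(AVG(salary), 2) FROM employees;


SUM(salary) = 410000
COUNT = 5
ROUND(AVG, 2) = ROUND(410000 / 5, 2) = 82000.0

82000.0


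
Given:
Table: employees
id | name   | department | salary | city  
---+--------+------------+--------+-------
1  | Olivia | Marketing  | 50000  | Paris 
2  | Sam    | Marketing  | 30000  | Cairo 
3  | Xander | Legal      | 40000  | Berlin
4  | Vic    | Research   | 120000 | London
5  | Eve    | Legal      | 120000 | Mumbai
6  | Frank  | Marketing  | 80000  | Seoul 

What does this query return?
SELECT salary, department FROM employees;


Projecting columns: salary, department

6 rows:
50000, Marketing
30000, Marketing
40000, Legal
120000, Research
120000, Legal
80000, Marketing


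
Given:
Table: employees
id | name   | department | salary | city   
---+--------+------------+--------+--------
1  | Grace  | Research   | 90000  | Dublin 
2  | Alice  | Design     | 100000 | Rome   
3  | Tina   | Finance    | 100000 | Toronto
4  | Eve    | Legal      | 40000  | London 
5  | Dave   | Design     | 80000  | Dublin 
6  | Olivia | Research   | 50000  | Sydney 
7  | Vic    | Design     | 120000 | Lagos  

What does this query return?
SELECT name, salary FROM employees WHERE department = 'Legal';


Filtering: department = 'Legal'
Matching rows: 1

1 rows:
Eve, 40000


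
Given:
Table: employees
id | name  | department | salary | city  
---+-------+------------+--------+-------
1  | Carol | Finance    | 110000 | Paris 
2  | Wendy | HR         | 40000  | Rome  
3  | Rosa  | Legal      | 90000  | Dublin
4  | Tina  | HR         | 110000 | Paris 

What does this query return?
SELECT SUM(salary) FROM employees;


SUM(salary) = 110000 + 40000 + 90000 + 110000 = 350000

350000


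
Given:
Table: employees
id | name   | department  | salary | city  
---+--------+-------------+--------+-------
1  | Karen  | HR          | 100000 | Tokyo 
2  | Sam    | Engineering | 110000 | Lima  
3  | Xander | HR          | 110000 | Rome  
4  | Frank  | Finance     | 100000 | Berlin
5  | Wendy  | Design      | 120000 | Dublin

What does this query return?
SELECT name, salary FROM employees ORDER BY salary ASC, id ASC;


Sorting by salary ASC, then id ASC for ties

5 rows:
Karen, 100000
Frank, 100000
Sam, 110000
Xander, 110000
Wendy, 120000


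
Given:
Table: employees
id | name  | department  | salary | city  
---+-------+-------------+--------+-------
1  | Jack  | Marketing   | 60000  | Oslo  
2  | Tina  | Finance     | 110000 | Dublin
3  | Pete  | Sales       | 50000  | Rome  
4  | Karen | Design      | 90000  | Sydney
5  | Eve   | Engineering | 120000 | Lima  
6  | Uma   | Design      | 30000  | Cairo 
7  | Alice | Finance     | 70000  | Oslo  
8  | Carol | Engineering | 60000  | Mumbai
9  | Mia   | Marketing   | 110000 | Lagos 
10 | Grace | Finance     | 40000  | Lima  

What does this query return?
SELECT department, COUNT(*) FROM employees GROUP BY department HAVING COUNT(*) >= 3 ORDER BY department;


Groups with count >= 3:
  Finance: 3 -> PASS
  Design: 2 -> filtered out
  Engineering: 2 -> filtered out
  Marketing: 2 -> filtered out
  Sales: 1 -> filtered out


1 groups:
Finance, 3


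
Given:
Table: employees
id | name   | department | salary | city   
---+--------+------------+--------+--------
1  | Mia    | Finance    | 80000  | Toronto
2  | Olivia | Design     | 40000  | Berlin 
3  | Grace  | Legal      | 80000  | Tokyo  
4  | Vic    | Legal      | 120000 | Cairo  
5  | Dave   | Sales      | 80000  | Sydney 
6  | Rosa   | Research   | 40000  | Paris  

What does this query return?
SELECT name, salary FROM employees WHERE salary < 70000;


Filtering: salary < 70000
Matching: 2 rows

2 rows:
Olivia, 40000
Rosa, 40000


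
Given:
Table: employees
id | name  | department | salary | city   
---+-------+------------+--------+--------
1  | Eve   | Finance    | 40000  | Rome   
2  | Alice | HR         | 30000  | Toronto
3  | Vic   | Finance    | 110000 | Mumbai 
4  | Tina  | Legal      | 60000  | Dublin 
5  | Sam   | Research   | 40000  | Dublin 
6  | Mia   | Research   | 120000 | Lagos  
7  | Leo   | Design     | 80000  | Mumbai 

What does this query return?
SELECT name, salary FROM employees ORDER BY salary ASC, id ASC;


Sorting by salary ASC, then id ASC for ties

7 rows:
Alice, 30000
Eve, 40000
Sam, 40000
Tina, 60000
Leo, 80000
Vic, 110000
Mia, 120000


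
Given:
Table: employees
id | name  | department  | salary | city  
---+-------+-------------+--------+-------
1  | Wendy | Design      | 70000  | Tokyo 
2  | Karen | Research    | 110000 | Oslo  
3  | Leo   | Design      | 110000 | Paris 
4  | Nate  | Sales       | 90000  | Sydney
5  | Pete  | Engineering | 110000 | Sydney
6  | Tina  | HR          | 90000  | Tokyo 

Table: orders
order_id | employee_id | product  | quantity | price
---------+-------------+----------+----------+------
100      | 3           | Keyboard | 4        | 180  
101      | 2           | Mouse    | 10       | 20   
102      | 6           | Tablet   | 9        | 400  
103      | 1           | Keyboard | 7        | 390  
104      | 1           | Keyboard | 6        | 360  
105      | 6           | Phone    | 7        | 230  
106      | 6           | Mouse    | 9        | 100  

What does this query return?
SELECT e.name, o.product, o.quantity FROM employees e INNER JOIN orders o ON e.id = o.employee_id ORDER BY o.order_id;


Joining employees.id = orders.employee_id:
  employee Leo (id=3) -> order Keyboard
  employee Karen (id=2) -> order Mouse
  employee Tina (id=6) -> order Tablet
  employee Wendy (id=1) -> order Keyboard
  employee Wendy (id=1) -> order Keyboard
  employee Tina (id=6) -> order Phone
  employee Tina (id=6) -> order Mouse


7 rows:
Leo, Keyboard, 4
Karen, Mouse, 10
Tina, Tablet, 9
Wendy, Keyboard, 7
Wendy, Keyboard, 6
Tina, Phone, 7
Tina, Mouse, 9


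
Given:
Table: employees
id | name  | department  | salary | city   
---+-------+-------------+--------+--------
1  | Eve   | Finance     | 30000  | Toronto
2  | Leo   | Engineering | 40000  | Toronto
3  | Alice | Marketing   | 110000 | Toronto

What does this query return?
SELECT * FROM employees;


SELECT * returns all 3 rows with all columns

3 rows:
1, Eve, Finance, 30000, Toronto
2, Leo, Engineering, 40000, Toronto
3, Alice, Marketing, 110000, Toronto


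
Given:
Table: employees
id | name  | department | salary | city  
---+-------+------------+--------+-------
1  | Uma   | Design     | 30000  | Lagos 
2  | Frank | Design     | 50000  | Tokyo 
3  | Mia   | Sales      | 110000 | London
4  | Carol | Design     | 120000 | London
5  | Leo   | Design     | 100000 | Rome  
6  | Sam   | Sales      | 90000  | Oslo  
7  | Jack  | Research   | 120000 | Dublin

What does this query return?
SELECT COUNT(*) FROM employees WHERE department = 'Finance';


Counting rows where department = 'Finance'


0


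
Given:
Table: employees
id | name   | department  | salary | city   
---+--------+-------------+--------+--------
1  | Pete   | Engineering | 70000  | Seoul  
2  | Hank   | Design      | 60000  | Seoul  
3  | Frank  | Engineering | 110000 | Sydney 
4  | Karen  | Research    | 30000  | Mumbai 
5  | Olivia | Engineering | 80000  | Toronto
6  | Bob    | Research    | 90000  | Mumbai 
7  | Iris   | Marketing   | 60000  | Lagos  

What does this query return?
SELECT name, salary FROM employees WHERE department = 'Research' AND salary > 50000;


Filtering: department = 'Research' AND salary > 50000
Matching: 1 rows

1 rows:
Bob, 90000


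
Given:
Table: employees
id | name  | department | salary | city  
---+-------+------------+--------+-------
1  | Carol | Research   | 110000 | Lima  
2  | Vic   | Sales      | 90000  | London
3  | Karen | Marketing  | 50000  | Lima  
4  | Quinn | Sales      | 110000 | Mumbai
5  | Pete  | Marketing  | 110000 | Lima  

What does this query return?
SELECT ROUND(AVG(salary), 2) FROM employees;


SUM(salary) = 470000
COUNT = 5
ROUND(AVG, 2) = ROUND(470000 / 5, 2) = 94000.0

94000.0


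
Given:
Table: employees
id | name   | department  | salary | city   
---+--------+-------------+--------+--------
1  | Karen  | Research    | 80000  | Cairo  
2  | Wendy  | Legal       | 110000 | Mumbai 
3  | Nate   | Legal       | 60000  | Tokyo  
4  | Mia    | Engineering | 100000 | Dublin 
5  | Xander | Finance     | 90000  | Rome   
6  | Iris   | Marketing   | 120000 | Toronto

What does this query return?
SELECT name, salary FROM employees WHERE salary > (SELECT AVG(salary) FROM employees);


Subquery: AVG(salary) = 93333.33
Filtering: salary > 93333.33
  Wendy (110000) -> MATCH
  Mia (100000) -> MATCH
  Iris (120000) -> MATCH


3 rows:
Wendy, 110000
Mia, 100000
Iris, 120000


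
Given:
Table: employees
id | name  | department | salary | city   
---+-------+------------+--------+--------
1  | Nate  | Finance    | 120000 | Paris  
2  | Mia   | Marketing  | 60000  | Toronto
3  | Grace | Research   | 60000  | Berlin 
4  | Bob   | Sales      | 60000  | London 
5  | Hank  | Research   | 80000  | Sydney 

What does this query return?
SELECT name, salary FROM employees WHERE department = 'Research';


Filtering: department = 'Research'
Matching rows: 2

2 rows:
Grace, 60000
Hank, 80000


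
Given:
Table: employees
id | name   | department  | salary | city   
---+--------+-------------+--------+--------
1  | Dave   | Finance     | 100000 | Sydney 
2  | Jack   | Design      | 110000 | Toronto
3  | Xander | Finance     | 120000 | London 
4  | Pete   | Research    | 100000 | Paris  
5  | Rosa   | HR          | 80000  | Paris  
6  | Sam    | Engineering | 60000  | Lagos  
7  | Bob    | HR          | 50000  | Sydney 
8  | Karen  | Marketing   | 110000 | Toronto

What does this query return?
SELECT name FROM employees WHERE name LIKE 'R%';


LIKE 'R%' matches names starting with 'R'
Matching: 1

1 rows:
Rosa


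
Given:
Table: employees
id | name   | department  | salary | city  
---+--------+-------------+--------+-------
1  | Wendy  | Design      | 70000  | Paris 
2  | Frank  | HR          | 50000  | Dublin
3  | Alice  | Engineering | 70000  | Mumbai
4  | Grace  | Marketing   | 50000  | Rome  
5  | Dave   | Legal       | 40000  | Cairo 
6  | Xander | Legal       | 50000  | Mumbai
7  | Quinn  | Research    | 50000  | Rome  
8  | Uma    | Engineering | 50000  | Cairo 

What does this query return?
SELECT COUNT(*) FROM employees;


COUNT(*) counts all rows

8


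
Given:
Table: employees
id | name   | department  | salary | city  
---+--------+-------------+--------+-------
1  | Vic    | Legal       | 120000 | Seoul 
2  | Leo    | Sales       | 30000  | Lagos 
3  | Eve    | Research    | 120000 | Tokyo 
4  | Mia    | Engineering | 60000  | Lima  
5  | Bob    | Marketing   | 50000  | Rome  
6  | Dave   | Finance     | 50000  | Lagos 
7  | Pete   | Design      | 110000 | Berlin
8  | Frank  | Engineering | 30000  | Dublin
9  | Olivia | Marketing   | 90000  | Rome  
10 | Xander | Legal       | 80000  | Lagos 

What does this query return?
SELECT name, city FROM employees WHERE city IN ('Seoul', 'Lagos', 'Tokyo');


Filtering: city IN ('Seoul', 'Lagos', 'Tokyo')
Matching: 5 rows

5 rows:
Vic, Seoul
Leo, Lagos
Eve, Tokyo
Dave, Lagos
Xander, Lagos


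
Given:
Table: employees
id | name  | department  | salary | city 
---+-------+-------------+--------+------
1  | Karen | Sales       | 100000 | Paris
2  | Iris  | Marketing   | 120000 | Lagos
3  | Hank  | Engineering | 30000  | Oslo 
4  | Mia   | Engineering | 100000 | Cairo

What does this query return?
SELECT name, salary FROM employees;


Projecting columns: name, salary

4 rows:
Karen, 100000
Iris, 120000
Hank, 30000
Mia, 100000


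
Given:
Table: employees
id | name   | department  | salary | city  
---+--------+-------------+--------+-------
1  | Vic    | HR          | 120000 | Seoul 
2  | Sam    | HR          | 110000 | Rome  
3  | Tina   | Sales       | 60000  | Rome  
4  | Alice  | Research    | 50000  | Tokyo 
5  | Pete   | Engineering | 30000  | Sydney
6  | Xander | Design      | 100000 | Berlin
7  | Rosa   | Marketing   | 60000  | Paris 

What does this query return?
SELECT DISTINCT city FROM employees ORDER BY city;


All 'city' values (row order): Seoul, Rome, Rome, Tokyo, Sydney, Berlin, Paris
Removing duplicates leaves 6 unique value(s).

6 values:
Berlin
Paris
Rome
Seoul
Sydney
Tokyo


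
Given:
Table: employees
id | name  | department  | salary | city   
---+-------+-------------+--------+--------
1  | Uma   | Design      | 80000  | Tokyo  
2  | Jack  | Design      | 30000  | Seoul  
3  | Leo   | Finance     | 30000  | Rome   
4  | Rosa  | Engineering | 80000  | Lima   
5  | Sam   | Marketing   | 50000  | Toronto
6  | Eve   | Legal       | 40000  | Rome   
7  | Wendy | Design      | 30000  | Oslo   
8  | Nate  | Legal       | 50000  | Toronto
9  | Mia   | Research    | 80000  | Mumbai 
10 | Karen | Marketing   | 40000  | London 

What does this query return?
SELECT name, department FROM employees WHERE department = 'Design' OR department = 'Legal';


Filtering: department = 'Design' OR 'Legal'
Matching: 5 rows

5 rows:
Uma, Design
Jack, Design
Eve, Legal
Wendy, Design
Nate, Legal


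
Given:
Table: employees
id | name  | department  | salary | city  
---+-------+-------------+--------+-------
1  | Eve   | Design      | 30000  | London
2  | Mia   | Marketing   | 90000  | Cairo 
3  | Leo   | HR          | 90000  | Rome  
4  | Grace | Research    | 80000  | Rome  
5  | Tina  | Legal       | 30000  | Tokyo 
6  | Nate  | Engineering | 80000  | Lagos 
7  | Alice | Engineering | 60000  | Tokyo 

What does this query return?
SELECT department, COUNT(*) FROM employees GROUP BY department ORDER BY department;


Assigning each row to its department group:
  Eve -> Design
  Mia -> Marketing
  Leo -> HR
  Grace -> Research
  Tina -> Legal
  Nate -> Engineering
  Alice -> Engineering


6 groups:
Design, 1
Engineering, 2
HR, 1
Legal, 1
Marketing, 1
Research, 1


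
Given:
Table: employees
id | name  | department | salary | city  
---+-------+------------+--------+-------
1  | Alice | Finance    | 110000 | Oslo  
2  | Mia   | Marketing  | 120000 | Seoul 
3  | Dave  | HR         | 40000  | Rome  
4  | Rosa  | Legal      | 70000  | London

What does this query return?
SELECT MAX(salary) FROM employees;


Salaries: 110000, 120000, 40000, 70000
MAX = 120000

120000


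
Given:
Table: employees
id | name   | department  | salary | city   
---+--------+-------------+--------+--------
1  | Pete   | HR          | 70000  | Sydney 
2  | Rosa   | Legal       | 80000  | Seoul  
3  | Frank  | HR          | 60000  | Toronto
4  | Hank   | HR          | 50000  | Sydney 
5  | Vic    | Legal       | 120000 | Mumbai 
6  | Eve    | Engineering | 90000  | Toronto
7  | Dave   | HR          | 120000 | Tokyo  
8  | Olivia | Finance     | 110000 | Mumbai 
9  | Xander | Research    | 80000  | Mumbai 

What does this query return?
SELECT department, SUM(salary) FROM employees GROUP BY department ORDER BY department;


Summing salary within each department:
  Engineering: 90000 = 90000
  Finance: 110000 = 110000
  HR: 70000 + 60000 + 50000 + 120000 = 300000
  Legal: 80000 + 120000 = 200000
  Research: 80000 = 80000


5 groups:
Engineering, 90000
Finance, 110000
HR, 300000
Legal, 200000
Research, 80000


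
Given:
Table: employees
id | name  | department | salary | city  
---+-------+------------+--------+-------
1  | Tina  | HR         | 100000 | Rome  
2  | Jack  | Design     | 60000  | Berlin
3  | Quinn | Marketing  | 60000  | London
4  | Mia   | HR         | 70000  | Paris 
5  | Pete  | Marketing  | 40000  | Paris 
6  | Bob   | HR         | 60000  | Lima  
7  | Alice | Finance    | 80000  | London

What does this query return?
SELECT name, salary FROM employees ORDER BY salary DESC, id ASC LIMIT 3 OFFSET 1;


Sort by salary DESC (id ASC tiebreak), then skip 1 and take 3
Rows 2 through 4

3 rows:
Alice, 80000
Mia, 70000
Jack, 60000


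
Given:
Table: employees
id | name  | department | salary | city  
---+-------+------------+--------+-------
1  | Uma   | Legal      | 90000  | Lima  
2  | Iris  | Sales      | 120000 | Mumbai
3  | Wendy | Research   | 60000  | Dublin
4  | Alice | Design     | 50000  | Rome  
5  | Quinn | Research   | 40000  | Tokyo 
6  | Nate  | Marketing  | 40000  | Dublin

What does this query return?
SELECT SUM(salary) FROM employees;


SUM(salary) = 90000 + 120000 + 60000 + 50000 + 40000 + 40000 = 400000

400000


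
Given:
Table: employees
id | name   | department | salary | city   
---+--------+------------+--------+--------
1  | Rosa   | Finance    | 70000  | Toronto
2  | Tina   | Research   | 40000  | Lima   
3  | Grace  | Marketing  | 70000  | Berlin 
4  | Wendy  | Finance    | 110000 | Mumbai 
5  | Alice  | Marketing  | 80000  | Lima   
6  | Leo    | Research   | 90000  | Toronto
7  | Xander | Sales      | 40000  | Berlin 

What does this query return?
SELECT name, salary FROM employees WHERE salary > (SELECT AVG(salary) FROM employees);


Subquery: AVG(salary) = 71428.57
Filtering: salary > 71428.57
  Wendy (110000) -> MATCH
  Alice (80000) -> MATCH
  Leo (90000) -> MATCH


3 rows:
Wendy, 110000
Alice, 80000
Leo, 90000


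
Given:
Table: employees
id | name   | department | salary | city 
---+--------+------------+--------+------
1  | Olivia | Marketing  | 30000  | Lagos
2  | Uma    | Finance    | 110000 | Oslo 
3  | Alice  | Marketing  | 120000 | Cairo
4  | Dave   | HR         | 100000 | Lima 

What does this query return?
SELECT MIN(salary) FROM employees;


Salaries: 30000, 110000, 120000, 100000
MIN = 30000

30000


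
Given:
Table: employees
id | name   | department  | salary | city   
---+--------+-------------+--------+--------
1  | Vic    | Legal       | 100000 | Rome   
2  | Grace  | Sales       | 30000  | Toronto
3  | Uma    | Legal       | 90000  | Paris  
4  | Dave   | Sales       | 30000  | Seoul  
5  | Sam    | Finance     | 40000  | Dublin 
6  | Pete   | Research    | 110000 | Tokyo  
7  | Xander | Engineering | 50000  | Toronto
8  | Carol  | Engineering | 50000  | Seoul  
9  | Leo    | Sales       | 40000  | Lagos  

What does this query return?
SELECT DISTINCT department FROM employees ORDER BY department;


All 'department' values (row order): Legal, Sales, Legal, Sales, Finance, Research, Engineering, Engineering, Sales
Removing duplicates leaves 5 unique value(s).

5 values:
Engineering
Finance
Legal
Research
Sales


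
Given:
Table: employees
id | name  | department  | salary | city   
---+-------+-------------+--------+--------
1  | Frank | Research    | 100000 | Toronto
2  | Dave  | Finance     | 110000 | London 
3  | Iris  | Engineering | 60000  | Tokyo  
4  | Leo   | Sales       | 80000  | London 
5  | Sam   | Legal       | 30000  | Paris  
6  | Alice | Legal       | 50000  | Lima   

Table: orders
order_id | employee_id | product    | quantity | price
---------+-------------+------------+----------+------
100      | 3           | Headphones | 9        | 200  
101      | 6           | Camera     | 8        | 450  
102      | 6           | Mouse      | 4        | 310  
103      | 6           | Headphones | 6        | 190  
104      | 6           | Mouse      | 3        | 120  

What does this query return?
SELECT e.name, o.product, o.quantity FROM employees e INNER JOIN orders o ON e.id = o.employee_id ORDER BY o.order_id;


Joining employees.id = orders.employee_id:
  employee Iris (id=3) -> order Headphones
  employee Alice (id=6) -> order Camera
  employee Alice (id=6) -> order Mouse
  employee Alice (id=6) -> order Headphones
  employee Alice (id=6) -> order Mouse


5 rows:
Iris, Headphones, 9
Alice, Camera, 8
Alice, Mouse, 4
Alice, Headphones, 6
Alice, Mouse, 3


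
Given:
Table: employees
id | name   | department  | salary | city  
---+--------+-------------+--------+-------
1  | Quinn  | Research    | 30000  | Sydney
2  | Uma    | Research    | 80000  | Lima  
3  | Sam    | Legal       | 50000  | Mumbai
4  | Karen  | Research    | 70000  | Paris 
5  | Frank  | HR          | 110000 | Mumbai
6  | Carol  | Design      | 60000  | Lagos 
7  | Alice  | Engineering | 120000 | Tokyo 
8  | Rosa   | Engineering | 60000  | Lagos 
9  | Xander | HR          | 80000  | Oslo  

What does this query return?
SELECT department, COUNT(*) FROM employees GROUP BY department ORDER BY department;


Assigning each row to its department group:
  Quinn -> Research
  Uma -> Research
  Sam -> Legal
  Karen -> Research
  Frank -> HR
  Carol -> Design
  Alice -> Engineering
  Rosa -> Engineering
  Xander -> HR


5 groups:
Design, 1
Engineering, 2
HR, 2
Legal, 1
Research, 3


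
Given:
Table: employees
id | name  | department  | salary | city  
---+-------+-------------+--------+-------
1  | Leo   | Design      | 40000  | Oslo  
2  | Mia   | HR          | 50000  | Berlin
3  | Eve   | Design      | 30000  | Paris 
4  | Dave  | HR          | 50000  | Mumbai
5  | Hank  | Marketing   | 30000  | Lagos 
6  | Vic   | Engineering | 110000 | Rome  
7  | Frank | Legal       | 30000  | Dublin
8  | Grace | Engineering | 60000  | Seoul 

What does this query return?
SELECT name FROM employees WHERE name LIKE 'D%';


LIKE 'D%' matches names starting with 'D'
Matching: 1

1 rows:
Dave


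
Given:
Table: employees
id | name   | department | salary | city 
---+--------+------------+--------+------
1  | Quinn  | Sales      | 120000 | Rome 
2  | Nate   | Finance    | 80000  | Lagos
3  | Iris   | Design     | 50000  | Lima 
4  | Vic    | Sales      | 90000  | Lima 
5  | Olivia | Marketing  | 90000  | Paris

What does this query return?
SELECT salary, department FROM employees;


Projecting columns: salary, department

5 rows:
120000, Sales
80000, Finance
50000, Design
90000, Sales
90000, Marketing


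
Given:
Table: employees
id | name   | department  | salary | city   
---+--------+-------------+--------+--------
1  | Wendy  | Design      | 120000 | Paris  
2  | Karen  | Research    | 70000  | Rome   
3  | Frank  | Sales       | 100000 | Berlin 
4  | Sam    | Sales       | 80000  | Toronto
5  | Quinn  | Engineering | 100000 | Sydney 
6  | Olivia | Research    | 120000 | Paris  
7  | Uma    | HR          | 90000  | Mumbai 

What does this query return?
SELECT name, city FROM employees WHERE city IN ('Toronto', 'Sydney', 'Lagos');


Filtering: city IN ('Toronto', 'Sydney', 'Lagos')
Matching: 2 rows

2 rows:
Sam, Toronto
Quinn, Sydney


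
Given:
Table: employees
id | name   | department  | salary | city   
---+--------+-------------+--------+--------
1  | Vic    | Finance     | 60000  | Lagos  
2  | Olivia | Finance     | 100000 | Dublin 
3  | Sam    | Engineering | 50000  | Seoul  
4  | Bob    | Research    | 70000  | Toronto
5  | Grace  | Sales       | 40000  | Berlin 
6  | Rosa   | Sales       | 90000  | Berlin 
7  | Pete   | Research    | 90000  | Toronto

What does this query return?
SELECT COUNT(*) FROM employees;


COUNT(*) counts all rows

7


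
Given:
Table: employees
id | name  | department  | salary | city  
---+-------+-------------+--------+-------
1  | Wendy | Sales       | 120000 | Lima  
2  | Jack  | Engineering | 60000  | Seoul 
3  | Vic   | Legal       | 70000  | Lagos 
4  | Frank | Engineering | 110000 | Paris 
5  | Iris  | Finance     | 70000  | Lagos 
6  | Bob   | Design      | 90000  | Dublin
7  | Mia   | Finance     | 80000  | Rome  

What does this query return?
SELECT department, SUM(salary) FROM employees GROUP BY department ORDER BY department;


Summing salary within each department:
  Design: 90000 = 90000
  Engineering: 60000 + 110000 = 170000
  Finance: 70000 + 80000 = 150000
  Legal: 70000 = 70000
  Sales: 120000 = 120000


5 groups:
Design, 90000
Engineering, 170000
Finance, 150000
Legal, 70000
Sales, 120000


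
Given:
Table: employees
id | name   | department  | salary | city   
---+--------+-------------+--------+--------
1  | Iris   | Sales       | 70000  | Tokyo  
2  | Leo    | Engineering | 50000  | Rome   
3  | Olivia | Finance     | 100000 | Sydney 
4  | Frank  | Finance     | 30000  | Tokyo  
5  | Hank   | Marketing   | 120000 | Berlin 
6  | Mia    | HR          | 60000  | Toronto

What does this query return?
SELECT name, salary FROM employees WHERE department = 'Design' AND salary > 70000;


Filtering: department = 'Design' AND salary > 70000
Matching: 0 rows

Empty result set (0 rows)


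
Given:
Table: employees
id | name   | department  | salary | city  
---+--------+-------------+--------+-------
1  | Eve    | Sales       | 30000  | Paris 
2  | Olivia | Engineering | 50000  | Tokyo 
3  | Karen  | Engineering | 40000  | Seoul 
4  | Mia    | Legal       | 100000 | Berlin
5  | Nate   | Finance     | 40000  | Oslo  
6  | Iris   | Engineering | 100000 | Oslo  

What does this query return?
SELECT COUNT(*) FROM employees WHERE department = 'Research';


Counting rows where department = 'Research'


0


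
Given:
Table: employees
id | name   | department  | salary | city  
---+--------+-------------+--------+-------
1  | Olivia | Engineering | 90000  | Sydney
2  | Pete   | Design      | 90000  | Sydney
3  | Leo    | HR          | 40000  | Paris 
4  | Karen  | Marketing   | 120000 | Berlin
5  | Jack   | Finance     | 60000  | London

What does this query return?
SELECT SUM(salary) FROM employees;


SUM(salary) = 90000 + 90000 + 40000 + 120000 + 60000 = 400000

400000


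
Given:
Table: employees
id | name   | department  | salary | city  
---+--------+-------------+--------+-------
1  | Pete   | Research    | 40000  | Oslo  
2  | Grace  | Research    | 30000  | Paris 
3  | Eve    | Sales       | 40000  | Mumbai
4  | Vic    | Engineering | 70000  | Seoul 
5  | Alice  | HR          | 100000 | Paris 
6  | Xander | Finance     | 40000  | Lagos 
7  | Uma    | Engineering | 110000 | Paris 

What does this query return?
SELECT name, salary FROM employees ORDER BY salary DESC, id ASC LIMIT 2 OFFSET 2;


Sort by salary DESC (id ASC tiebreak), then skip 2 and take 2
Rows 3 through 4

2 rows:
Vic, 70000
Pete, 40000


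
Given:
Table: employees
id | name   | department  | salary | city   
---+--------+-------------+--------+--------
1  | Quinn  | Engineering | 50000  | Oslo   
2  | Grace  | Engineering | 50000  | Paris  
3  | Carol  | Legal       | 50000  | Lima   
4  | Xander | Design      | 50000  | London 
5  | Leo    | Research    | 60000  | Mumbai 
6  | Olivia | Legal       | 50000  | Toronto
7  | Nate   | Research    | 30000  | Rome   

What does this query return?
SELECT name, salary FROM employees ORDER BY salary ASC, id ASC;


Sorting by salary ASC, then id ASC for ties

7 rows:
Nate, 30000
Quinn, 50000
Grace, 50000
Carol, 50000
Xander, 50000
Olivia, 50000
Leo, 60000


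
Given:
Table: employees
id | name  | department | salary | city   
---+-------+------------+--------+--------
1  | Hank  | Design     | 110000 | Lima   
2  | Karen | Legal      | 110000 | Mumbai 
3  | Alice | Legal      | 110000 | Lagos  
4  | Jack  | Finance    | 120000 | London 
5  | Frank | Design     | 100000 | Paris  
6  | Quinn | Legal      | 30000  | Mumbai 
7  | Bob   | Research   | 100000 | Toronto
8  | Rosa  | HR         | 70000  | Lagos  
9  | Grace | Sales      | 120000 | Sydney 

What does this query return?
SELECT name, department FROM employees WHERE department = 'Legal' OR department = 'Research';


Filtering: department = 'Legal' OR 'Research'
Matching: 4 rows

4 rows:
Karen, Legal
Alice, Legal
Quinn, Legal
Bob, Research


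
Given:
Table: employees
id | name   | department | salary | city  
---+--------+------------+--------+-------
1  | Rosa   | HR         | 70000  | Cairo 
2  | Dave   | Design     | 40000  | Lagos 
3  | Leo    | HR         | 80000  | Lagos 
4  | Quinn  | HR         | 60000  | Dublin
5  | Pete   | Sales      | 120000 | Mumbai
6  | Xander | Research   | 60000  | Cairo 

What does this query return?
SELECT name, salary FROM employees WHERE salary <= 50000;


Filtering: salary <= 50000
Matching: 1 rows

1 rows:
Dave, 40000


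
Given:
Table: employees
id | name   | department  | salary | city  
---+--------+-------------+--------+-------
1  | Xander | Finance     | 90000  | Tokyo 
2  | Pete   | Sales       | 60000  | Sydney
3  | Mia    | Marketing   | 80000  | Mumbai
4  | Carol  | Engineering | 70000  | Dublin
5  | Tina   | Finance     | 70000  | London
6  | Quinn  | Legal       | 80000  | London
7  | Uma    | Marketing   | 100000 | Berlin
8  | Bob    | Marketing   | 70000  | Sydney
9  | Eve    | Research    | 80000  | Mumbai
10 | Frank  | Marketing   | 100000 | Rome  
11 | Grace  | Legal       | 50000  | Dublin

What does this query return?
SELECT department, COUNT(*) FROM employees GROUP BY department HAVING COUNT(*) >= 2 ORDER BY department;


Groups with count >= 2:
  Finance: 2 -> PASS
  Legal: 2 -> PASS
  Marketing: 4 -> PASS
  Engineering: 1 -> filtered out
  Research: 1 -> filtered out
  Sales: 1 -> filtered out


3 groups:
Finance, 2
Legal, 2
Marketing, 4


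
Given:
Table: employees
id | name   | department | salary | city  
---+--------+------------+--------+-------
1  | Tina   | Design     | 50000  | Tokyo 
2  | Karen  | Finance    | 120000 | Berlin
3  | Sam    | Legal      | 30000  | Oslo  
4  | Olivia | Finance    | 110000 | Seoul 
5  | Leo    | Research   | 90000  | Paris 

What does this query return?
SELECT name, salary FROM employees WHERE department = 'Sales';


Filtering: department = 'Sales'
Matching rows: 0

Empty result set (0 rows)


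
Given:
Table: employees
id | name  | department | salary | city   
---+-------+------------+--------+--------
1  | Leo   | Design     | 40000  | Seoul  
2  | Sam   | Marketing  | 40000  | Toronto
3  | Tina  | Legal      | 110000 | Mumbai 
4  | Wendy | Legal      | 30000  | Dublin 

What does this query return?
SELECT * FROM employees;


SELECT * returns all 4 rows with all columns

4 rows:
1, Leo, Design, 40000, Seoul
2, Sam, Marketing, 40000, Toronto
3, Tina, Legal, 110000, Mumbai
4, Wendy, Legal, 30000, Dublin


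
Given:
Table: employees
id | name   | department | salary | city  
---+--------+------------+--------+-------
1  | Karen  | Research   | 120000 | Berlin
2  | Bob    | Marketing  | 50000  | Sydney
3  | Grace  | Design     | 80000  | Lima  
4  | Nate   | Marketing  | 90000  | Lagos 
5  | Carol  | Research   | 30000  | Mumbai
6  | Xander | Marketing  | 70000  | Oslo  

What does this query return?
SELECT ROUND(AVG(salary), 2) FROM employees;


SUM(salary) = 440000
COUNT = 6
ROUND(AVG, 2) = ROUND(440000 / 6, 2) = 73333.33

73333.33


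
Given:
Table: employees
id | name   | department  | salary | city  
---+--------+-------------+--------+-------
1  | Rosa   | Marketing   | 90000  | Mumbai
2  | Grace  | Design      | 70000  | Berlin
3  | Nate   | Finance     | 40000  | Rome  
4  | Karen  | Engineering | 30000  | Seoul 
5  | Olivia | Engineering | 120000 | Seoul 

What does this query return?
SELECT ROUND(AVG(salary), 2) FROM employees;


SUM(salary) = 350000
COUNT = 5
ROUND(AVG, 2) = ROUND(350000 / 5, 2) = 70000.0

70000.0


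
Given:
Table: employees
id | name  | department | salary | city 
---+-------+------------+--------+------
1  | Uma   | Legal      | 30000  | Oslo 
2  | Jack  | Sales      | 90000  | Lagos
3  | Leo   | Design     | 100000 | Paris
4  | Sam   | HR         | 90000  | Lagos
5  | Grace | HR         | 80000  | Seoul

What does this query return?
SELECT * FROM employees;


SELECT * returns all 5 rows with all columns

5 rows:
1, Uma, Legal, 30000, Oslo
2, Jack, Sales, 90000, Lagos
3, Leo, Design, 100000, Paris
4, Sam, HR, 90000, Lagos
5, Grace, HR, 80000, Seoul


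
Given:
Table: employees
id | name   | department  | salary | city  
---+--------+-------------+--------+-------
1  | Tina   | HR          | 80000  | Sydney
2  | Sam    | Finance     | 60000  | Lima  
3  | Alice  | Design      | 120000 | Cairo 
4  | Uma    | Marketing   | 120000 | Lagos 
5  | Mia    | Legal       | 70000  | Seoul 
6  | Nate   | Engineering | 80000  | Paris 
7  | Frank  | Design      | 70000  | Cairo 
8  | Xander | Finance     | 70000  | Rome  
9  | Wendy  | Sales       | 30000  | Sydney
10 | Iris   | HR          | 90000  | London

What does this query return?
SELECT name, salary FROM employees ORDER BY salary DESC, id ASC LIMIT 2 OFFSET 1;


Sort by salary DESC (id ASC tiebreak), then skip 1 and take 2
Rows 2 through 3

2 rows:
Uma, 120000
Iris, 90000


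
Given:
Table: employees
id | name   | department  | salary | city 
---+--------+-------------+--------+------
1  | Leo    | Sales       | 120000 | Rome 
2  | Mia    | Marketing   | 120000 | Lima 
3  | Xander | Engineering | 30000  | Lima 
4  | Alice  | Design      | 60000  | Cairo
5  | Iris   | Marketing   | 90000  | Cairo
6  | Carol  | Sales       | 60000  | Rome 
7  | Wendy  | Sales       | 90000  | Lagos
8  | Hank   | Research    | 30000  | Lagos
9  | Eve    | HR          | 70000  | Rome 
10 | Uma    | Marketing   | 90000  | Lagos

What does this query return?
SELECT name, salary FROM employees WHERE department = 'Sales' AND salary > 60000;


Filtering: department = 'Sales' AND salary > 60000
Matching: 2 rows

2 rows:
Leo, 120000
Wendy, 90000


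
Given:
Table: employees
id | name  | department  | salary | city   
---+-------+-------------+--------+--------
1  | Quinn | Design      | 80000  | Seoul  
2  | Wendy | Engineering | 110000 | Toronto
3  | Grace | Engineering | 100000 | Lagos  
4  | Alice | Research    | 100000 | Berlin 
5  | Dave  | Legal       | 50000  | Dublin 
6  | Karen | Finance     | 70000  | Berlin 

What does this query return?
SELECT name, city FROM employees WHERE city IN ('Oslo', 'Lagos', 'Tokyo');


Filtering: city IN ('Oslo', 'Lagos', 'Tokyo')
Matching: 1 rows

1 rows:
Grace, Lagos


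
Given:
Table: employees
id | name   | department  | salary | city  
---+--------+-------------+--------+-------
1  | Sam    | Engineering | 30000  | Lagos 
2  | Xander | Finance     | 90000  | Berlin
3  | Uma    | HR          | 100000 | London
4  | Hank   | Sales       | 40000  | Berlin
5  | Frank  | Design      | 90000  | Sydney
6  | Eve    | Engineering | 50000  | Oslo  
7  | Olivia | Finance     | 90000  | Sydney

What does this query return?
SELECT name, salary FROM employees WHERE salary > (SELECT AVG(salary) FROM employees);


Subquery: AVG(salary) = 70000.0
Filtering: salary > 70000.0
  Xander (90000) -> MATCH
  Uma (100000) -> MATCH
  Frank (90000) -> MATCH
  Olivia (90000) -> MATCH


4 rows:
Xander, 90000
Uma, 100000
Frank, 90000
Olivia, 90000


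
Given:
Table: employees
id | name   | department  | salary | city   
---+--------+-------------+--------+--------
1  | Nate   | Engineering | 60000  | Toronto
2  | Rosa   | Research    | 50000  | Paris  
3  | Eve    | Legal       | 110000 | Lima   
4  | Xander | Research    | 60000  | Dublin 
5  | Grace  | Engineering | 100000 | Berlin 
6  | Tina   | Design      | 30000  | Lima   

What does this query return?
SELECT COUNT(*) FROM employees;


COUNT(*) counts all rows

6


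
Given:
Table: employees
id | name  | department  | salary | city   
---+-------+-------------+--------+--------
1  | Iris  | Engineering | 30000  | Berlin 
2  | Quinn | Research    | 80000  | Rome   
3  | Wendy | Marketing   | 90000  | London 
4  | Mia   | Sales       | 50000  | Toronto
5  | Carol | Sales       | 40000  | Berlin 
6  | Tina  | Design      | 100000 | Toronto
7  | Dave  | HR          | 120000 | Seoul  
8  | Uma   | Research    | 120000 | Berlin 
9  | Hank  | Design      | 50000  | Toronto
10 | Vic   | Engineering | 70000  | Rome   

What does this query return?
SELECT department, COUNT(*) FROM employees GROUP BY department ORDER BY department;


Assigning each row to its department group:
  Iris -> Engineering
  Quinn -> Research
  Wendy -> Marketing
  Mia -> Sales
  Carol -> Sales
  Tina -> Design
  Dave -> HR
  Uma -> Research
  Hank -> Design
  Vic -> Engineering


6 groups:
Design, 2
Engineering, 2
HR, 1
Marketing, 1
Research, 2
Sales, 2


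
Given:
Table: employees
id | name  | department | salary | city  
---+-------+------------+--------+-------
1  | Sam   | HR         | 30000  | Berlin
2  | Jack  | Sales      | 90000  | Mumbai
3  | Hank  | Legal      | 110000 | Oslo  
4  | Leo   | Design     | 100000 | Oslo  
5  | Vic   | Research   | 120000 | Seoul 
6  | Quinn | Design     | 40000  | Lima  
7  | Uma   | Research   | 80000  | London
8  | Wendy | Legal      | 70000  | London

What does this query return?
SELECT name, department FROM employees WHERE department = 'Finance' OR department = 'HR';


Filtering: department = 'Finance' OR 'HR'
Matching: 1 rows

1 rows:
Sam, HR


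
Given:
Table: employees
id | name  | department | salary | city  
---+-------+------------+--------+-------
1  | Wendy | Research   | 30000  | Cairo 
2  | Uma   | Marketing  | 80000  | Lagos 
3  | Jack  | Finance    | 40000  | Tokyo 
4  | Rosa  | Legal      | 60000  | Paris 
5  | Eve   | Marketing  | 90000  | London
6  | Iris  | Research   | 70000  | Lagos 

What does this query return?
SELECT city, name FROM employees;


Projecting columns: city, name

6 rows:
Cairo, Wendy
Lagos, Uma
Tokyo, Jack
Paris, Rosa
London, Eve
Lagos, Iris


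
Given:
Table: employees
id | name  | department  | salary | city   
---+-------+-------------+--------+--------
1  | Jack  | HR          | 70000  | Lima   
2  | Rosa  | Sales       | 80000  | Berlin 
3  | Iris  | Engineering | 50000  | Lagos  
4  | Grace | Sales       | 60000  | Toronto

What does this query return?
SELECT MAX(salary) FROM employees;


Salaries: 70000, 80000, 50000, 60000
MAX = 80000

80000


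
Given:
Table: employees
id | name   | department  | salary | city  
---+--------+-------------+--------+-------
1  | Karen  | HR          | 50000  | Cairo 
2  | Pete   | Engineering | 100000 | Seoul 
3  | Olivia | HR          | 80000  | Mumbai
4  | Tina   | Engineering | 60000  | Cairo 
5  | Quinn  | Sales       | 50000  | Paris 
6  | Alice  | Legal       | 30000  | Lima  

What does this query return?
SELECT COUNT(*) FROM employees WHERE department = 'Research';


Counting rows where department = 'Research'


0


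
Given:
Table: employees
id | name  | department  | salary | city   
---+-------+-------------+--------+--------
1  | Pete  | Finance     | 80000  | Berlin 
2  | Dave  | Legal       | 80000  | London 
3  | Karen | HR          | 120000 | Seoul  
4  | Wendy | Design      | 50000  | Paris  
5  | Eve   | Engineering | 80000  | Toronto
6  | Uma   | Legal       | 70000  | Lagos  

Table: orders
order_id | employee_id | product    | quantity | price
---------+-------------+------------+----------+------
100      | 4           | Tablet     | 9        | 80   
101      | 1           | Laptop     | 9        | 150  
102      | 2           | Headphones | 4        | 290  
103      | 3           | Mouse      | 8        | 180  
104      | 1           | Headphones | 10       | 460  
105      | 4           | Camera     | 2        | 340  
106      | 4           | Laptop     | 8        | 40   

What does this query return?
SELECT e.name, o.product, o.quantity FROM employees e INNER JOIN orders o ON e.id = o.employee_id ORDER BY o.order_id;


Joining employees.id = orders.employee_id:
  employee Wendy (id=4) -> order Tablet
  employee Pete (id=1) -> order Laptop
  employee Dave (id=2) -> order Headphones
  employee Karen (id=3) -> order Mouse
  employee Pete (id=1) -> order Headphones
  employee Wendy (id=4) -> order Camera
  employee Wendy (id=4) -> order Laptop


7 rows:
Wendy, Tablet, 9
Pete, Laptop, 9
Dave, Headphones, 4
Karen, Mouse, 8
Pete, Headphones, 10
Wendy, Camera, 2
Wendy, Laptop, 8


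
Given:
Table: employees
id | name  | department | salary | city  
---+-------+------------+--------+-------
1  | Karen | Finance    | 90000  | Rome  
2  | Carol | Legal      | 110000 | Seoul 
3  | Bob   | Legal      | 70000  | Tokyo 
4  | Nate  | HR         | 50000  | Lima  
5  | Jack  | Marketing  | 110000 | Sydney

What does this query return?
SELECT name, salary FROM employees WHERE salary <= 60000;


Filtering: salary <= 60000
Matching: 1 rows

1 rows:
Nate, 50000
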